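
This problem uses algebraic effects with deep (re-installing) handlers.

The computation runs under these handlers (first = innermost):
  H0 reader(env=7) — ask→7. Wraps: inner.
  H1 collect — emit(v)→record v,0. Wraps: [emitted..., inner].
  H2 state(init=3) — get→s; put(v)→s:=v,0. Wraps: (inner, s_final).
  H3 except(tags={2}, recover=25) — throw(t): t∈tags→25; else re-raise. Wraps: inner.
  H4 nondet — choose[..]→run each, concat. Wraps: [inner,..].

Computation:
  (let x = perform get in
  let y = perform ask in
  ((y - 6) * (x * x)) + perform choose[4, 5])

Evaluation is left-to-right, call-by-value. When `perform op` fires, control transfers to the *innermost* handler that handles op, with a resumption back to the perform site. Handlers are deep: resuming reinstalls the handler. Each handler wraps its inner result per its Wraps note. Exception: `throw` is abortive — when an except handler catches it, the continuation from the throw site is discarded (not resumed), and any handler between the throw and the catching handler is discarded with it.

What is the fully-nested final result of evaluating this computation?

Answer: [([13], 3), ([14], 3)]

Working:
get @ H2 ⇒ 3
ask @ H0 ⇒ 7
choose[4, 5] @ H4
  branch[0] choose=4:
    H0 returns 13
    H1 returns [13]
    H2 returns ([13], 3)
    H3 returns ([13], 3)
    H4 returns [([13], 3)]
  branch[1] choose=5:
    H0 returns 14
    H1 returns [14]
    H2 returns ([14], 3)
    H3 returns ([14], 3)
    H4 returns [([14], 3)]
= [([13], 3), ([14], 3)]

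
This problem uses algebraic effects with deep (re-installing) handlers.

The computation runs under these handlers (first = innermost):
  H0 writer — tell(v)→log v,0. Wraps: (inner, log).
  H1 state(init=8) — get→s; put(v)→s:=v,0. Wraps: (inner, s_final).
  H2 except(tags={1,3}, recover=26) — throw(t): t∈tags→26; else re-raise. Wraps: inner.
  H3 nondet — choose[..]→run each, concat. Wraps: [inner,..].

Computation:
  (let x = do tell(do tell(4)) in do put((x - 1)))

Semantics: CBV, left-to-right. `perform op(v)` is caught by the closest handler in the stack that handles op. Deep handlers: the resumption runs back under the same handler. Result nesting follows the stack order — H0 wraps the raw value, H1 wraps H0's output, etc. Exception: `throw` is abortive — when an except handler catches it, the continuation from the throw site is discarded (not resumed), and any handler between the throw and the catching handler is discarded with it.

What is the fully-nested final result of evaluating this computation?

Answer: [((0, (4, 0)), -1)]

Working:
tell(4) @ H0 ⇒ log+=4
tell(0) @ H0 ⇒ log+=0
put(-1) @ H1 ⇒ s:=-1
H0 returns (0, (4, 0))
H1 returns ((0, (4, 0)), -1)
H2 returns ((0, (4, 0)), -1)
H3 returns [((0, (4, 0)), -1)]
= [((0, (4, 0)), -1)]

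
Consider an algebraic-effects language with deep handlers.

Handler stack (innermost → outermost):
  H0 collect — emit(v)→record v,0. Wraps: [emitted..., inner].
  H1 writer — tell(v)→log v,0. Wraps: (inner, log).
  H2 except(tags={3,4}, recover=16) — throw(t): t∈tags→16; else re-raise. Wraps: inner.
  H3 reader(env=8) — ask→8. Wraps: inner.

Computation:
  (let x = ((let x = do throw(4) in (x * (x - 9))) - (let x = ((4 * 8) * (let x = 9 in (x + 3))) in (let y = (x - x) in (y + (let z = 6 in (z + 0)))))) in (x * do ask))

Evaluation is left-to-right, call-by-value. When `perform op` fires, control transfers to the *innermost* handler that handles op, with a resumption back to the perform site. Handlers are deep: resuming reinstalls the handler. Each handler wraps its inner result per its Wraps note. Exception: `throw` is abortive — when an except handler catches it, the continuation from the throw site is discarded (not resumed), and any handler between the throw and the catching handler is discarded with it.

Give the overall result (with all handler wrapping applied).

Step-by-step:
throw(4) @ H2 caught ⇒ 16
H3 returns 16
= 16

Answer: 16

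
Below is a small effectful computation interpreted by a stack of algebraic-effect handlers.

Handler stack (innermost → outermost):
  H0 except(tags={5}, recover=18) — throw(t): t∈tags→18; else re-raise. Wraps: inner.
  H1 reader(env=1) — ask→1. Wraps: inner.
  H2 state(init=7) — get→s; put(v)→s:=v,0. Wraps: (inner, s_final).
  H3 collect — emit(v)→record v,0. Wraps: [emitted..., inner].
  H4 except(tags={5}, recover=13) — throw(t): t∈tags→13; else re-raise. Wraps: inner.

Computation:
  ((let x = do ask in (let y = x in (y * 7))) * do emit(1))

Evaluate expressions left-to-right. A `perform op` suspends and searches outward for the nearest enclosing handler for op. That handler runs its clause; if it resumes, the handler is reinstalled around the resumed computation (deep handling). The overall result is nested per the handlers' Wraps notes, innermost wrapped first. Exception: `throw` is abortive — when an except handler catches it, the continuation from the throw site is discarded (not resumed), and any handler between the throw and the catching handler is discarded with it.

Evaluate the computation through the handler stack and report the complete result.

Answer: [1, (0, 7)]

Evaluation trace:
ask @ H1 ⇒ 1
emit(1) @ H3 ⇒ out+=1
H0 returns 0
H1 returns 0
H2 returns (0, 7)
H3 returns [1, (0, 7)]
H4 returns [1, (0, 7)]
= [1, (0, 7)]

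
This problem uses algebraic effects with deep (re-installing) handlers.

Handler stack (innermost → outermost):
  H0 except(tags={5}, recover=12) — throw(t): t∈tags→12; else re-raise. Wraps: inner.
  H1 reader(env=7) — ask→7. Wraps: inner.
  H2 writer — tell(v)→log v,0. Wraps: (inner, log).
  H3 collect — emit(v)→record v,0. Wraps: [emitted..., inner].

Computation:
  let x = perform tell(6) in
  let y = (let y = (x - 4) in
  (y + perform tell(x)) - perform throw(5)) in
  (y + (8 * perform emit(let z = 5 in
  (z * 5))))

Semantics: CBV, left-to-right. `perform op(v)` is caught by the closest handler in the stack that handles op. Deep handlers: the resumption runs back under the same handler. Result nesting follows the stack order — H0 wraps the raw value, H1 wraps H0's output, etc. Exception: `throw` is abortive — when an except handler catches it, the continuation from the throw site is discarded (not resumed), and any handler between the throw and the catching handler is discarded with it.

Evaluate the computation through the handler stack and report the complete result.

Working:
tell(6) @ H2 ⇒ log+=6
tell(0) @ H2 ⇒ log+=0
throw(5) @ H0 caught ⇒ 12
H1 returns 12
H2 returns (12, (6, 0))
H3 returns [(12, (6, 0))]
= [(12, (6, 0))]

Answer: [(12, (6, 0))]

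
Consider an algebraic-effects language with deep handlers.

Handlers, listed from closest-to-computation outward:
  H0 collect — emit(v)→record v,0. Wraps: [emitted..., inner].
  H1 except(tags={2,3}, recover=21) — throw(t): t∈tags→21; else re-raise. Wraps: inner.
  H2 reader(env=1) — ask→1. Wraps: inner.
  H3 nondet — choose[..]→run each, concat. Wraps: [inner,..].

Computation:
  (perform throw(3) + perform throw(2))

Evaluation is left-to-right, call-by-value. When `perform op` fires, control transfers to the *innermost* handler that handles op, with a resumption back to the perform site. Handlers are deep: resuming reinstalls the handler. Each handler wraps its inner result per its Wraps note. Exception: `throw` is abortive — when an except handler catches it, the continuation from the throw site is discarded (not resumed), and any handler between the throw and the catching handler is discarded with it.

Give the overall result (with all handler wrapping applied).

Answer: [21]

Evaluation trace:
throw(3) @ H1 caught ⇒ 21
H2 returns 21
H3 returns [21]
= [21]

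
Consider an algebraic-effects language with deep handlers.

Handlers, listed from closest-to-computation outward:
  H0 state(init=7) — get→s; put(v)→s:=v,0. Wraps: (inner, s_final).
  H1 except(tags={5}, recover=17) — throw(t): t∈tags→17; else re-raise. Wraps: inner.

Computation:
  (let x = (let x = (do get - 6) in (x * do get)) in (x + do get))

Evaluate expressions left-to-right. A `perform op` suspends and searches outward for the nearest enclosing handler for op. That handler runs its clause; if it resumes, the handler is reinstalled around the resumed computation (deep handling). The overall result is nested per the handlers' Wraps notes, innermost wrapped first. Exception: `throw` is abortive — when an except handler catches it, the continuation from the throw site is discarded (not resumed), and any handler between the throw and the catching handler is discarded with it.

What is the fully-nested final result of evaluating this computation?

Answer: (14, 7)

Working:
get @ H0 ⇒ 7
get @ H0 ⇒ 7
get @ H0 ⇒ 7
H0 returns (14, 7)
H1 returns (14, 7)
= (14, 7)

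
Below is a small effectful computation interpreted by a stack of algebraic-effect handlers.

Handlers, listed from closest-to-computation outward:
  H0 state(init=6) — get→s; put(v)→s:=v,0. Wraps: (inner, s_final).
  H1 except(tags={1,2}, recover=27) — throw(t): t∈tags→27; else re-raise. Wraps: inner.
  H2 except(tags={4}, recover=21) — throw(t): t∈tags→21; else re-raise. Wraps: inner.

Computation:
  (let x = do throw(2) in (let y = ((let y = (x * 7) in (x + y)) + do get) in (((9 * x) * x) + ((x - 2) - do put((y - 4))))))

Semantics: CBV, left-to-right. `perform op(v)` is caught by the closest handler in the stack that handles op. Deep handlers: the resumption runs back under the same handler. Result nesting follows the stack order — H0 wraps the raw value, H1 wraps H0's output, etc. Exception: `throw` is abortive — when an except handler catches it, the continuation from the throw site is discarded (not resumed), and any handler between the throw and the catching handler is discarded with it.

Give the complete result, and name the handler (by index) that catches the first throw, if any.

Evaluation trace:
throw(2) @ H1 caught ⇒ 27
H2 returns 27
= 27

Answer: 27 ; first throw caught by: H1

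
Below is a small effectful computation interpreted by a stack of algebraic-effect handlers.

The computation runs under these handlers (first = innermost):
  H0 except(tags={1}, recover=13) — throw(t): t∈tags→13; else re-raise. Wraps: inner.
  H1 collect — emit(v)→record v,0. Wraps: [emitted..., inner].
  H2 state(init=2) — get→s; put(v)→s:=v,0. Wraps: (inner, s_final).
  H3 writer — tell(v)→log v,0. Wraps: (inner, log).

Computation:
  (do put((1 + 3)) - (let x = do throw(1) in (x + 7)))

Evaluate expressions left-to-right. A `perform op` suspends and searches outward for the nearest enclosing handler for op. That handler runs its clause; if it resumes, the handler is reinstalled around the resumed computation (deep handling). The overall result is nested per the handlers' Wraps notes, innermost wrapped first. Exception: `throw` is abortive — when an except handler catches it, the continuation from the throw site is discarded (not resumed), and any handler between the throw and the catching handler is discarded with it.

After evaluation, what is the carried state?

Evaluation trace:
put(4) @ H2 ⇒ s:=4
throw(1) @ H0 caught ⇒ 13
H1 returns [13]
H2 returns ([13], 4)
H3 returns (([13], 4), ())
= (([13], 4), ())

Answer: 4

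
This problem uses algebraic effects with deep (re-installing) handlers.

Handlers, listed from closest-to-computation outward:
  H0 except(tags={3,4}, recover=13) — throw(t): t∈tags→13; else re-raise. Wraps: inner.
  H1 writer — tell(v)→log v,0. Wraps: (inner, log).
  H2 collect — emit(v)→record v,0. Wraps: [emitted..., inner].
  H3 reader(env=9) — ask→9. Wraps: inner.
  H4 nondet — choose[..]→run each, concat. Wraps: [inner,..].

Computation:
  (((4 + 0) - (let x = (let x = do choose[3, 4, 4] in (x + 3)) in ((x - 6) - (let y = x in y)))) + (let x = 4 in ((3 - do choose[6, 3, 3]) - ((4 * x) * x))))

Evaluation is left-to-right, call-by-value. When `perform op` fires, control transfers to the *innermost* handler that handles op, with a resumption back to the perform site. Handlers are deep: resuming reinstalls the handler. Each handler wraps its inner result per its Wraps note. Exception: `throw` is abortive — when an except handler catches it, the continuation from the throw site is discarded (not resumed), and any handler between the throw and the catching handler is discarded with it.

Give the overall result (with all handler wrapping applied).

Working:
choose[3, 4, 4] @ H4
  branch[0] choose=3:
    choose[6, 3, 3] @ H4
      branch[0] choose=6:
        H0 returns -57
        H1 returns (-57, ())
        H2 returns [(-57, ())]
        H3 returns [(-57, ())]
        H4 returns [[(-57, ())]]
      branch[1] choose=3:
        H0 returns -54
        H1 returns (-54, ())
        H2 returns [(-54, ())]
        H3 returns [(-54, ())]
        H4 returns [[(-54, ())]]
      branch[2] choose=3:
        H0 returns -54
        H1 returns (-54, ())
        H2 returns [(-54, ())]
        H3 returns [(-54, ())]
        H4 returns [[(-54, ())]]
  branch[1] choose=4:
    choose[6, 3, 3] @ H4
      branch[0] choose=6:
        H0 returns -57
        H1 returns (-57, ())
        H2 returns [(-57, ())]
        H3 returns [(-57, ())]
        H4 returns [[(-57, ())]]
      branch[1] choose=3:
        H0 returns -54
        H1 returns (-54, ())
        H2 returns [(-54, ())]
        H3 returns [(-54, ())]
        H4 returns [[(-54, ())]]
      branch[2] choose=3:
        H0 returns -54
        H1 returns (-54, ())
        H2 returns [(-54, ())]
        H3 returns [(-54, ())]
        H4 returns [[(-54, ())]]
  branch[2] choose=4:
    choose[6, 3, 3] @ H4
      branch[0] choose=6:
        H0 returns -57
        H1 returns (-57, ())
        H2 returns [(-57, ())]
        H3 returns [(-57, ())]
        H4 returns [[(-57, ())]]
      branch[1] choose=3:
        H0 returns -54
        H1 returns (-54, ())
        H2 returns [(-54, ())]
        H3 returns [(-54, ())]
        H4 returns [[(-54, ())]]
      branch[2] choose=3:
        H0 returns -54
        H1 returns (-54, ())
        H2 returns [(-54, ())]
        H3 returns [(-54, ())]
        H4 returns [[(-54, ())]]
= [[(-57, ())], [(-54, ())], [(-54, ())], [(-57, ())], [(-54, ())], [(-54, ())], [(-57, ())], [(-54, ())], [(-54, ())]]

Answer: [[(-57, ())], [(-54, ())], [(-54, ())], [(-57, ())], [(-54, ())], [(-54, ())], [(-57, ())], [(-54, ())], [(-54, ())]]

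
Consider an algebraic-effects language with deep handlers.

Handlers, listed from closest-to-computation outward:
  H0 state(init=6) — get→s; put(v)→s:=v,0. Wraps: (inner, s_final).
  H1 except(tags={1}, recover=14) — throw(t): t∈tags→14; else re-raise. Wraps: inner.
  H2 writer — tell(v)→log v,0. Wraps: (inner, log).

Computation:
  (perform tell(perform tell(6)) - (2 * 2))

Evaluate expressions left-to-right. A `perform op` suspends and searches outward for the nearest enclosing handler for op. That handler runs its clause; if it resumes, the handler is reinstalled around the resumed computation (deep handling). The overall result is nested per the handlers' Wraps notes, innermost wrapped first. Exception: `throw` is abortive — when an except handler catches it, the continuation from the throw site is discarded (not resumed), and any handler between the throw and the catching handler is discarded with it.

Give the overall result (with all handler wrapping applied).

Answer: ((-4, 6), (6, 0))

Working:
tell(6) @ H2 ⇒ log+=6
tell(0) @ H2 ⇒ log+=0
H0 returns (-4, 6)
H1 returns (-4, 6)
H2 returns ((-4, 6), (6, 0))
= ((-4, 6), (6, 0))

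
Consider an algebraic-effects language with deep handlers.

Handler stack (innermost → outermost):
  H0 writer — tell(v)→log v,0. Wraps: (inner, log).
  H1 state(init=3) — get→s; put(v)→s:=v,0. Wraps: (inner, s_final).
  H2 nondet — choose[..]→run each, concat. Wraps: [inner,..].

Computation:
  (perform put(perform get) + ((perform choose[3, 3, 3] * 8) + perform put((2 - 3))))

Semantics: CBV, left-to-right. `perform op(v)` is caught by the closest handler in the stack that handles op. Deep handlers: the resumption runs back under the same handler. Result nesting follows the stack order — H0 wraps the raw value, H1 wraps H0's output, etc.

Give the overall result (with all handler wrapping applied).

Answer: [((24, ()), -1), ((24, ()), -1), ((24, ()), -1)]

Evaluation trace:
get @ H1 ⇒ 3
put(3) @ H1 ⇒ s:=3
choose[3, 3, 3] @ H2
  branch[0] choose=3:
    put(-1) @ H1 ⇒ s:=-1
    H0 returns (24, ())
    H1 returns ((24, ()), -1)
    H2 returns [((24, ()), -1)]
  branch[1] choose=3:
    put(-1) @ H1 ⇒ s:=-1
    H0 returns (24, ())
    H1 returns ((24, ()), -1)
    H2 returns [((24, ()), -1)]
  branch[2] choose=3:
    put(-1) @ H1 ⇒ s:=-1
    H0 returns (24, ())
    H1 returns ((24, ()), -1)
    H2 returns [((24, ()), -1)]
= [((24, ()), -1), ((24, ()), -1), ((24, ()), -1)]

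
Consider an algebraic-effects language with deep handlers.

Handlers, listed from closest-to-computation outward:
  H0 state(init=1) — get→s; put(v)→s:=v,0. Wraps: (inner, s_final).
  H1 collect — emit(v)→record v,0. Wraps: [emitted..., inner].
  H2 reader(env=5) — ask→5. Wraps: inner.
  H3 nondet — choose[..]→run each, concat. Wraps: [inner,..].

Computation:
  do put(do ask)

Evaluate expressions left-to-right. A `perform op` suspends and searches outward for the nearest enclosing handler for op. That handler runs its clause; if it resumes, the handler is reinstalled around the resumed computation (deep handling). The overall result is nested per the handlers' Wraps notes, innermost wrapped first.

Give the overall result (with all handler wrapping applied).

Step-by-step:
ask @ H2 ⇒ 5
put(5) @ H0 ⇒ s:=5
H0 returns (0, 5)
H1 returns [(0, 5)]
H2 returns [(0, 5)]
H3 returns [[(0, 5)]]
= [[(0, 5)]]

Answer: [[(0, 5)]]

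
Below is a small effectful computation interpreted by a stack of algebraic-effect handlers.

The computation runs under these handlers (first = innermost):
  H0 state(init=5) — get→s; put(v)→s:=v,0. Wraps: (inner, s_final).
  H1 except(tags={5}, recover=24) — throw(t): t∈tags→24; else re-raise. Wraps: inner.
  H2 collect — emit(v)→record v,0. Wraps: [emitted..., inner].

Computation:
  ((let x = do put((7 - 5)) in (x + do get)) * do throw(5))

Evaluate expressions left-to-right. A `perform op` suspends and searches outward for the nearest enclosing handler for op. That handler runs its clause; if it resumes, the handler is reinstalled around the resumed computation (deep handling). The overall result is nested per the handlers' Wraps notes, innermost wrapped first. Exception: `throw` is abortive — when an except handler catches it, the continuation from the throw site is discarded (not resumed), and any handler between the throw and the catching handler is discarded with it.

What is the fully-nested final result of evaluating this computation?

Evaluation trace:
put(2) @ H0 ⇒ s:=2
get @ H0 ⇒ 2
throw(5) @ H1 caught ⇒ 24
H2 returns [24]
= [24]

Answer: [24]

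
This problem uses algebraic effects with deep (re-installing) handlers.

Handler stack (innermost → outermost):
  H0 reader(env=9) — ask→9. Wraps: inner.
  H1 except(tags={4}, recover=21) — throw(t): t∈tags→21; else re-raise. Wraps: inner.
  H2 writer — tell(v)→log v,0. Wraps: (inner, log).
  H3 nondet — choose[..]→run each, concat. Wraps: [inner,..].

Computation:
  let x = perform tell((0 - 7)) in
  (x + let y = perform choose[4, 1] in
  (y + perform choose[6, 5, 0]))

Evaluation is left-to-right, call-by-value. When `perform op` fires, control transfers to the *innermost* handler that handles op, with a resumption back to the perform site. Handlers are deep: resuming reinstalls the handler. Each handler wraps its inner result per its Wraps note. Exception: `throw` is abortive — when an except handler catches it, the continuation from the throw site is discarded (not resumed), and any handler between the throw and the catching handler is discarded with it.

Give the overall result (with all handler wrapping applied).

Answer: [(10, (-7)), (9, (-7)), (4, (-7)), (7, (-7)), (6, (-7)), (1, (-7))]

Evaluation trace:
tell(-7) @ H2 ⇒ log+=-7
choose[4, 1] @ H3
  branch[0] choose=4:
    choose[6, 5, 0] @ H3
      branch[0] choose=6:
        H0 returns 10
        H1 returns 10
        H2 returns (10, (-7))
        H3 returns [(10, (-7))]
      branch[1] choose=5:
        H0 returns 9
        H1 returns 9
        H2 returns (9, (-7))
        H3 returns [(9, (-7))]
      branch[2] choose=0:
        H0 returns 4
        H1 returns 4
        H2 returns (4, (-7))
        H3 returns [(4, (-7))]
  branch[1] choose=1:
    choose[6, 5, 0] @ H3
      branch[0] choose=6:
        H0 returns 7
        H1 returns 7
        H2 returns (7, (-7))
        H3 returns [(7, (-7))]
      branch[1] choose=5:
        H0 returns 6
        H1 returns 6
        H2 returns (6, (-7))
        H3 returns [(6, (-7))]
      branch[2] choose=0:
        H0 returns 1
        H1 returns 1
        H2 returns (1, (-7))
        H3 returns [(1, (-7))]
= [(10, (-7)), (9, (-7)), (4, (-7)), (7, (-7)), (6, (-7)), (1, (-7))]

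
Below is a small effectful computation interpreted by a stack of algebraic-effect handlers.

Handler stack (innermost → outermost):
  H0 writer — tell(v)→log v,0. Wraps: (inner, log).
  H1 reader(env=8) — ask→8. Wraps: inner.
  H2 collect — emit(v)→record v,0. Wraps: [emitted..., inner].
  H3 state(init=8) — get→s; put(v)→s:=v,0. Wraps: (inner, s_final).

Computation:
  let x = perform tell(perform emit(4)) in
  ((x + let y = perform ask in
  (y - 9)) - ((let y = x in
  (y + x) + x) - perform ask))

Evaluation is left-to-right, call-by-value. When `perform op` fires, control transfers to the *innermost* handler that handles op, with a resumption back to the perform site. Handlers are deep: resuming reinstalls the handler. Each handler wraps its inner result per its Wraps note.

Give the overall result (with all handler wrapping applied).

Answer: ([4, (7, (0))], 8)

Evaluation trace:
emit(4) @ H2 ⇒ out+=4
tell(0) @ H0 ⇒ log+=0
ask @ H1 ⇒ 8
ask @ H1 ⇒ 8
H0 returns (7, (0))
H1 returns (7, (0))
H2 returns [4, (7, (0))]
H3 returns ([4, (7, (0))], 8)
= ([4, (7, (0))], 8)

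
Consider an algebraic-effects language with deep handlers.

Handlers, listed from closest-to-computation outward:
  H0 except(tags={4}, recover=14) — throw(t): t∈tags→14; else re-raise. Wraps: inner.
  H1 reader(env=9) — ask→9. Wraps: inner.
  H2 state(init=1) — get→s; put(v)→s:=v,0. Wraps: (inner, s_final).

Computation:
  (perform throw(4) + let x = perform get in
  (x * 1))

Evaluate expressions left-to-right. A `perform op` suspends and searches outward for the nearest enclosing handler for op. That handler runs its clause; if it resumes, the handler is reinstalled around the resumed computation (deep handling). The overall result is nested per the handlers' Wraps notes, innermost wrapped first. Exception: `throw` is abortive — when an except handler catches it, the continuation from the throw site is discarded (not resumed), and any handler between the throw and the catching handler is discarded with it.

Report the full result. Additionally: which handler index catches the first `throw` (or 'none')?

Evaluation trace:
throw(4) @ H0 caught ⇒ 14
H1 returns 14
H2 returns (14, 1)
= (14, 1)

Answer: (14, 1) ; first throw caught by: H0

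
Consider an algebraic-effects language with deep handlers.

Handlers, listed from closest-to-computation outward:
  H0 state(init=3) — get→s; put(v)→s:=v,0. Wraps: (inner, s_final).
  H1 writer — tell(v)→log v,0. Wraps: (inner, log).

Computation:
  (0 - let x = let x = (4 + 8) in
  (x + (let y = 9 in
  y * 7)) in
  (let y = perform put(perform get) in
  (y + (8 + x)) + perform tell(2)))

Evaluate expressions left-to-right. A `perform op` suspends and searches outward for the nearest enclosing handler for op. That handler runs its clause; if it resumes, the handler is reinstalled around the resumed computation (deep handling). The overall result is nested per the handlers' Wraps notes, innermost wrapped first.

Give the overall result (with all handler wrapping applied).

Answer: ((-83, 3), (2))

Step-by-step:
get @ H0 ⇒ 3
put(3) @ H0 ⇒ s:=3
tell(2) @ H1 ⇒ log+=2
H0 returns (-83, 3)
H1 returns ((-83, 3), (2))
= ((-83, 3), (2))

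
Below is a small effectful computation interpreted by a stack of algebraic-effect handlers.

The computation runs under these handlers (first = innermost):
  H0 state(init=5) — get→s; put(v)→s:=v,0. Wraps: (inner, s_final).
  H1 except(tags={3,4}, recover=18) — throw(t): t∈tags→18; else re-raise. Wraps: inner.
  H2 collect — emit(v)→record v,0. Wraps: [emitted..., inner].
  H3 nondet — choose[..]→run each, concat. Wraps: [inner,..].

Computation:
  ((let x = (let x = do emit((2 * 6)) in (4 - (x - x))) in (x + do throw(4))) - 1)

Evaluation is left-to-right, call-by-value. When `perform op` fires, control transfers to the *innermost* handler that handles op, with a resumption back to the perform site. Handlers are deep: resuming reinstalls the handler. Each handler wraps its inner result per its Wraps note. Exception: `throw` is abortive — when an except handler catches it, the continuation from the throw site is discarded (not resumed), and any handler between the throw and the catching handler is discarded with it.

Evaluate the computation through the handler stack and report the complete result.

Step-by-step:
emit(12) @ H2 ⇒ out+=12
throw(4) @ H1 caught ⇒ 18
H2 returns [12, 18]
H3 returns [[12, 18]]
= [[12, 18]]

Answer: [[12, 18]]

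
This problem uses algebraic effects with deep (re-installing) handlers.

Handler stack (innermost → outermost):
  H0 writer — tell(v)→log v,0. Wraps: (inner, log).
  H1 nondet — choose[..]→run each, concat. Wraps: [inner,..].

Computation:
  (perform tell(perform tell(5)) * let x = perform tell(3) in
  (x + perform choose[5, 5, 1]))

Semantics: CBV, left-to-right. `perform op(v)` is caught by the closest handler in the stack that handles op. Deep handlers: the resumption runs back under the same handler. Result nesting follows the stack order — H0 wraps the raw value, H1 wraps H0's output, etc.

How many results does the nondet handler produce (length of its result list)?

Answer: 3

Step-by-step:
tell(5) @ H0 ⇒ log+=5
tell(0) @ H0 ⇒ log+=0
tell(3) @ H0 ⇒ log+=3
choose[5, 5, 1] @ H1
  branch[0] choose=5:
    H0 returns (0, (5, 0, 3))
    H1 returns [(0, (5, 0, 3))]
  branch[1] choose=5:
    H0 returns (0, (5, 0, 3))
    H1 returns [(0, (5, 0, 3))]
  branch[2] choose=1:
    H0 returns (0, (5, 0, 3))
    H1 returns [(0, (5, 0, 3))]
= [(0, (5, 0, 3)), (0, (5, 0, 3)), (0, (5, 0, 3))]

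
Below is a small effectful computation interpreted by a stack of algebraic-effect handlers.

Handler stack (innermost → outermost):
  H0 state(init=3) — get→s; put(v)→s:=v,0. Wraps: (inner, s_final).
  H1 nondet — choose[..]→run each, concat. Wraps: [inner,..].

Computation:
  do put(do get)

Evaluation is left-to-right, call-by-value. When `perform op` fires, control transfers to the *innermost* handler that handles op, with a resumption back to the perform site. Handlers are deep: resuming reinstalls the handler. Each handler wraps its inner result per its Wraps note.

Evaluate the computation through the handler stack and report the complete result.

Answer: [(0, 3)]

Evaluation trace:
get @ H0 ⇒ 3
put(3) @ H0 ⇒ s:=3
H0 returns (0, 3)
H1 returns [(0, 3)]
= [(0, 3)]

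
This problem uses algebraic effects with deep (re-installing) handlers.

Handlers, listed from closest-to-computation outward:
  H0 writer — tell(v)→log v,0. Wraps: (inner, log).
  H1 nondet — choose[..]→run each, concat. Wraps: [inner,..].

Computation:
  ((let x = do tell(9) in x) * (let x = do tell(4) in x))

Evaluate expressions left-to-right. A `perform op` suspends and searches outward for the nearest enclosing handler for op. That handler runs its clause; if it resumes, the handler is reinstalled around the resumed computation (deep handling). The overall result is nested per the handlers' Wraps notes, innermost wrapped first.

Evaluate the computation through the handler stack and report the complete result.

Evaluation trace:
tell(9) @ H0 ⇒ log+=9
tell(4) @ H0 ⇒ log+=4
H0 returns (0, (9, 4))
H1 returns [(0, (9, 4))]
= [(0, (9, 4))]

Answer: [(0, (9, 4))]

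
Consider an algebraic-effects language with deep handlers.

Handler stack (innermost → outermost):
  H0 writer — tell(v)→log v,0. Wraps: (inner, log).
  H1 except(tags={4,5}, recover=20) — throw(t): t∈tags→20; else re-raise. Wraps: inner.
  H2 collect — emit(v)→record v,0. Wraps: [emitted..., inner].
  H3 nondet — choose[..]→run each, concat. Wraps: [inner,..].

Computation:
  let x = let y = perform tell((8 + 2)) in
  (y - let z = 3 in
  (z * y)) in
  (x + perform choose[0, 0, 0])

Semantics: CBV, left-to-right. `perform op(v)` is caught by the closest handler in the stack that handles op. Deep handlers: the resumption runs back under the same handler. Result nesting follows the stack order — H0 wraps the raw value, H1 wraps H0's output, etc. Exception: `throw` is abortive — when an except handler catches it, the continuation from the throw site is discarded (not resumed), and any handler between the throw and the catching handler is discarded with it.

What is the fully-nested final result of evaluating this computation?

Answer: [[(0, (10))], [(0, (10))], [(0, (10))]]

Step-by-step:
tell(10) @ H0 ⇒ log+=10
choose[0, 0, 0] @ H3
  branch[0] choose=0:
    H0 returns (0, (10))
    H1 returns (0, (10))
    H2 returns [(0, (10))]
    H3 returns [[(0, (10))]]
  branch[1] choose=0:
    H0 returns (0, (10))
    H1 returns (0, (10))
    H2 returns [(0, (10))]
    H3 returns [[(0, (10))]]
  branch[2] choose=0:
    H0 returns (0, (10))
    H1 returns (0, (10))
    H2 returns [(0, (10))]
    H3 returns [[(0, (10))]]
= [[(0, (10))], [(0, (10))], [(0, (10))]]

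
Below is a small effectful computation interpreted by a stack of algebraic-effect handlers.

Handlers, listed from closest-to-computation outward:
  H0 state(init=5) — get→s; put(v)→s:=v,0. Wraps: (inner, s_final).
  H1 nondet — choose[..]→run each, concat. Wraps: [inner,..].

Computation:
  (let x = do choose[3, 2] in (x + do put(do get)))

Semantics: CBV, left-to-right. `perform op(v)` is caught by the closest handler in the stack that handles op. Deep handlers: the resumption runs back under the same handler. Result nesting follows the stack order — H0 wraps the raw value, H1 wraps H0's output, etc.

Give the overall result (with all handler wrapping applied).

Step-by-step:
choose[3, 2] @ H1
  branch[0] choose=3:
    get @ H0 ⇒ 5
    put(5) @ H0 ⇒ s:=5
    H0 returns (3, 5)
    H1 returns [(3, 5)]
  branch[1] choose=2:
    get @ H0 ⇒ 5
    put(5) @ H0 ⇒ s:=5
    H0 returns (2, 5)
    H1 returns [(2, 5)]
= [(3, 5), (2, 5)]

Answer: [(3, 5), (2, 5)]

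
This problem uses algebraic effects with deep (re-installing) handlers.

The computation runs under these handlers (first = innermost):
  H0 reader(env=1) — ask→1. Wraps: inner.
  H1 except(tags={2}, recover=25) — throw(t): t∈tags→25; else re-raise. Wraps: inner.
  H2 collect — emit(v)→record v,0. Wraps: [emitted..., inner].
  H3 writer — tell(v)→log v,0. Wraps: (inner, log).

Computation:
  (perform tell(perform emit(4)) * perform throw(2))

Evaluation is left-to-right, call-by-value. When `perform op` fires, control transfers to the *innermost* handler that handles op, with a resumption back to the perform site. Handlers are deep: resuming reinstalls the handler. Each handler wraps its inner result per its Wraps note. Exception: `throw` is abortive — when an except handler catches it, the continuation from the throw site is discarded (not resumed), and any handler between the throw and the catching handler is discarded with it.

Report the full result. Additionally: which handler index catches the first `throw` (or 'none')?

Answer: ([4, 25], (0)) ; first throw caught by: H1

Evaluation trace:
emit(4) @ H2 ⇒ out+=4
tell(0) @ H3 ⇒ log+=0
throw(2) @ H1 caught ⇒ 25
H2 returns [4, 25]
H3 returns ([4, 25], (0))
= ([4, 25], (0))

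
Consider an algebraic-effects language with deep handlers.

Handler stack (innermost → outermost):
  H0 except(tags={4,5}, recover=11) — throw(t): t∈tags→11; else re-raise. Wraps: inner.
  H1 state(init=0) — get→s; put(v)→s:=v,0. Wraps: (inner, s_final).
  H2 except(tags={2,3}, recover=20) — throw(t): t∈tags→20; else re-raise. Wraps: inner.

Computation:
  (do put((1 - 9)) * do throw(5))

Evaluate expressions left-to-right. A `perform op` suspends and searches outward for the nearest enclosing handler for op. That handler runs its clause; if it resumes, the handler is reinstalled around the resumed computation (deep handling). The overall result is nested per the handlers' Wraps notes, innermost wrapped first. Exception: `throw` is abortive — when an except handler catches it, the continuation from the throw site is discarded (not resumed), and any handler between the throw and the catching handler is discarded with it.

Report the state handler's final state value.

Step-by-step:
put(-8) @ H1 ⇒ s:=-8
throw(5) @ H0 caught ⇒ 11
H1 returns (11, -8)
H2 returns (11, -8)
= (11, -8)

Answer: -8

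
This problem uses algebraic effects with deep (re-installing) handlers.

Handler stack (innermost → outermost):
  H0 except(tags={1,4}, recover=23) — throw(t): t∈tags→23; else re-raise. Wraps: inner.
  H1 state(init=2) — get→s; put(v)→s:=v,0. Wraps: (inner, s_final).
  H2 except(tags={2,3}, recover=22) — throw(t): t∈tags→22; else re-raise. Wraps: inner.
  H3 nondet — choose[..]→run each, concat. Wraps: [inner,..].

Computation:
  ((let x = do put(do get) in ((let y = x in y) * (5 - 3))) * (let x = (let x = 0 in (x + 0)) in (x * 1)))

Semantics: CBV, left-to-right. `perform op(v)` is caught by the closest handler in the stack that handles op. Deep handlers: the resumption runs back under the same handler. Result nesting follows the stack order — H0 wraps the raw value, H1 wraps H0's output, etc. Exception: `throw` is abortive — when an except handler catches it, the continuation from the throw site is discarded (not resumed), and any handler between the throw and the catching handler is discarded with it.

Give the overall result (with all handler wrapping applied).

Evaluation trace:
get @ H1 ⇒ 2
put(2) @ H1 ⇒ s:=2
H0 returns 0
H1 returns (0, 2)
H2 returns (0, 2)
H3 returns [(0, 2)]
= [(0, 2)]

Answer: [(0, 2)]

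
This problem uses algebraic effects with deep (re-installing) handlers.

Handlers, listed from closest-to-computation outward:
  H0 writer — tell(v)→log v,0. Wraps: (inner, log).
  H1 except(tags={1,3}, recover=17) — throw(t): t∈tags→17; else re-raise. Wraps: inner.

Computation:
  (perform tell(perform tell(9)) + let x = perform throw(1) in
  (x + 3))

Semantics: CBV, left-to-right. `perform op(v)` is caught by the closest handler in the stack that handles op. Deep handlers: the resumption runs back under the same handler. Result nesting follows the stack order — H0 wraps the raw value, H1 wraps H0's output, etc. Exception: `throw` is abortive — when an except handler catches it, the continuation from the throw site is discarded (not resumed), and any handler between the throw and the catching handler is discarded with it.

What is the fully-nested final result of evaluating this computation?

Answer: 17

Evaluation trace:
tell(9) @ H0 ⇒ log+=9
tell(0) @ H0 ⇒ log+=0
throw(1) @ H1 caught ⇒ 17
= 17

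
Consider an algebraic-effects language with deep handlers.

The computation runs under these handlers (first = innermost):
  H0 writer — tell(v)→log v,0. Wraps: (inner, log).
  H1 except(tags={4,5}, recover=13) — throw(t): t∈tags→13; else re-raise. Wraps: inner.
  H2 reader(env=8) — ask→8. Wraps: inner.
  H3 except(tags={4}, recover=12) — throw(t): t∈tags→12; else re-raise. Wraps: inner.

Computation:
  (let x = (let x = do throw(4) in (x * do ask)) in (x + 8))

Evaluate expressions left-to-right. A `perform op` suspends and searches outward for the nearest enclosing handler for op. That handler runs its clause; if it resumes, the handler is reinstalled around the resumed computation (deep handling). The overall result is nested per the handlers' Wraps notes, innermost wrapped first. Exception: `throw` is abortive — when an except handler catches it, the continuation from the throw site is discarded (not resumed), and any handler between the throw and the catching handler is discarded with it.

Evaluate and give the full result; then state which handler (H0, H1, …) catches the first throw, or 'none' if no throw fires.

Step-by-step:
throw(4) @ H1 caught ⇒ 13
H2 returns 13
H3 returns 13
= 13

Answer: 13 ; first throw caught by: H1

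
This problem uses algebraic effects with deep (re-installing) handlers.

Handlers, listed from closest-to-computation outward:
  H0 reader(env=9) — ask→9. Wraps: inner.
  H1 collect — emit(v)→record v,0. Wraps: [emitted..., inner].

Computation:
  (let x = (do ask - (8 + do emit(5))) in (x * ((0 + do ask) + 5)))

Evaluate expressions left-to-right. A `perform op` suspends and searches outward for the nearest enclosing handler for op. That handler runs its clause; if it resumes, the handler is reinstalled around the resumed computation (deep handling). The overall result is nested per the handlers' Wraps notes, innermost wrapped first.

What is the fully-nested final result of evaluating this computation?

Step-by-step:
ask @ H0 ⇒ 9
emit(5) @ H1 ⇒ out+=5
ask @ H0 ⇒ 9
H0 returns 14
H1 returns [5, 14]
= [5, 14]

Answer: [5, 14]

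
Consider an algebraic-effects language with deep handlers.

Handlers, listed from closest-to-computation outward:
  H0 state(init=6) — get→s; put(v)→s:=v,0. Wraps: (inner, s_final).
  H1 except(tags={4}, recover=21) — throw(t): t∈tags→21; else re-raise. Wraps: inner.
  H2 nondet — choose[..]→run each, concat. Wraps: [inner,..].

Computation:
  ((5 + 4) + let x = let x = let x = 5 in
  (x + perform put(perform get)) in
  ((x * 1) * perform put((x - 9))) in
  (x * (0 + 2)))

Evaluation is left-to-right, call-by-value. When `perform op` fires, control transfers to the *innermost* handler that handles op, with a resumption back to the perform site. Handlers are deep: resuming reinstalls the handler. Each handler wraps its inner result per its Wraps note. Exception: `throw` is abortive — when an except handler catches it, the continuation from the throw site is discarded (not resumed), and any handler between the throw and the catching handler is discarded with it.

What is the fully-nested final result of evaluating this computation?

Working:
get @ H0 ⇒ 6
put(6) @ H0 ⇒ s:=6
put(-4) @ H0 ⇒ s:=-4
H0 returns (9, -4)
H1 returns (9, -4)
H2 returns [(9, -4)]
= [(9, -4)]

Answer: [(9, -4)]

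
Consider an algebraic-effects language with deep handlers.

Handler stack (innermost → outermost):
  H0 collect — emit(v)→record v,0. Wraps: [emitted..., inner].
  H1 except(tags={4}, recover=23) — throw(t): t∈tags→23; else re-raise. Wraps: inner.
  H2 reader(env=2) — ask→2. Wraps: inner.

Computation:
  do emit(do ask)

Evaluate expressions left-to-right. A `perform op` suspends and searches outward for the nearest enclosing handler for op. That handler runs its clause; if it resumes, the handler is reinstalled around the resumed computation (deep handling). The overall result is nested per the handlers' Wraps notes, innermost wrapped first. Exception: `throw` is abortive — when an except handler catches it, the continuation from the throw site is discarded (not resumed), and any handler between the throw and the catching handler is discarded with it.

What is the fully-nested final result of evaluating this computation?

Answer: [2, 0]

Evaluation trace:
ask @ H2 ⇒ 2
emit(2) @ H0 ⇒ out+=2
H0 returns [2, 0]
H1 returns [2, 0]
H2 returns [2, 0]
= [2, 0]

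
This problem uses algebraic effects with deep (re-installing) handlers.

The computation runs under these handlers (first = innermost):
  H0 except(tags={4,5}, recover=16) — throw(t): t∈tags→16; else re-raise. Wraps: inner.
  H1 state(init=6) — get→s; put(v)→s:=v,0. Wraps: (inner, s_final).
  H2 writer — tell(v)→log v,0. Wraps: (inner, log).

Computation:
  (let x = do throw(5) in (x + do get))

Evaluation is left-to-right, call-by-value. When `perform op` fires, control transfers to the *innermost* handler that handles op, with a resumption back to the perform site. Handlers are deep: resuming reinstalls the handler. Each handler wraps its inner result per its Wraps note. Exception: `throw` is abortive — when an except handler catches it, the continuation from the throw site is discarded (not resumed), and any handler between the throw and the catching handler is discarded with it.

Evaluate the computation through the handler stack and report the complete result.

Working:
throw(5) @ H0 caught ⇒ 16
H1 returns (16, 6)
H2 returns ((16, 6), ())
= ((16, 6), ())

Answer: ((16, 6), ())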